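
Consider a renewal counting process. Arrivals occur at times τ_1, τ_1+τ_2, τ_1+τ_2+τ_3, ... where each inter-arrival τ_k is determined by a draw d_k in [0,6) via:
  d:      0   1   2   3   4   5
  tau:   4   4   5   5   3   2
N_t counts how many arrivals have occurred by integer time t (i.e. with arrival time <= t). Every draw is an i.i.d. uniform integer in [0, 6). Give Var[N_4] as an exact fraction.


Inter-arrival values over d=0..5: [4, 4, 5, 5, 3, 2]
Each d has probability 1/6, so the pmf of τ is: f(2) = 1/6, f(3) = 1/6, f(4) = 1/3, f(5) = 1/3
Let p_n(j) = P(N_n = j), with p_0 = [1]. Condition on τ_1: p_n(0) = P(τ > n), and for j >= 1, p_n(j) = Σ_{k<=n} f(k)·p_{n−k}(j−1)
p_1 = [1]  (j = 0)
p_2 = [5/6, 1/6]  (j = 0..1)
p_3 = [2/3, 1/3]  (j = 0..1)
p_4 = [1/3, 23/36, 1/36]  (j = 0..2)
E[N_4] = Σ j·p_4(j) = 25/36;  E[N_4²] = Σ j²·p_4(j) = 3/4
Var[N_4] = 3/4 − (25/36)² = 347/1296

347/1296


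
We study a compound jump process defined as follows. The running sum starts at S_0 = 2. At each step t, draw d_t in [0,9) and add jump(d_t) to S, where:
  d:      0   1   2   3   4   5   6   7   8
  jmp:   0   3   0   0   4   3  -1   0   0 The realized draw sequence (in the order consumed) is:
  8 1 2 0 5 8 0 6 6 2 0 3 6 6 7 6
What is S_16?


t=0: S=2, d=8, jump=0, S_1=2
t=1: S=2, d=1, jump=3, S_2=5
t=2: S=5, d=2, jump=0, S_3=5
t=3: S=5, d=0, jump=0, S_4=5
t=4: S=5, d=5, jump=3, S_5=8
t=5: S=8, d=8, jump=0, S_6=8
t=6: S=8, d=0, jump=0, S_7=8
t=7: S=8, d=6, jump=-1, S_8=7
t=8: S=7, d=6, jump=-1, S_9=6
t=9: S=6, d=2, jump=0, S_10=6
t=10: S=6, d=0, jump=0, S_11=6
t=11: S=6, d=3, jump=0, S_12=6
t=12: S=6, d=6, jump=-1, S_13=5
t=13: S=5, d=6, jump=-1, S_14=4
t=14: S=4, d=7, jump=0, S_15=4
t=15: S=4, d=6, jump=-1, S_16=3

3


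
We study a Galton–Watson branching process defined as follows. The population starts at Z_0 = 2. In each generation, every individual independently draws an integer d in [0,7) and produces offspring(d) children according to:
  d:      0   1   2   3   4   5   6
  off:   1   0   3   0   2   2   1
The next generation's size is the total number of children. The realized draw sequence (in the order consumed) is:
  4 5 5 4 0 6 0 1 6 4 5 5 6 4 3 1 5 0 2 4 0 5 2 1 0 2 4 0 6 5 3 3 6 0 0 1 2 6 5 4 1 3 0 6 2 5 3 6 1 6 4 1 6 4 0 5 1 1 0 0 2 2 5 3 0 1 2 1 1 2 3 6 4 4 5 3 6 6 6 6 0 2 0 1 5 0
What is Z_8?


25

gen 0: Z_0=2, draws=[4, 5], offspring=[2, 2], Z_1=4
gen 1: Z_1=4, draws=[5, 4, 0, 6], offspring=[2, 2, 1, 1], Z_2=6
gen 2: Z_2=6, draws=[0, 1, 6, 4, 5, 5], offspring=[1, 0, 1, 2, 2, 2], Z_3=8
gen 3: Z_3=8, draws=[6, 4, 3, 1, 5, 0, 2, 4], offspring=[1, 2, 0, 0, 2, 1, 3, 2], Z_4=11
gen 4: Z_4=11, draws=[0, 5, 2, 1, 0, 2, 4, 0, 6, 5, 3], offspring=[1, 2, 3, 0, 1, 3, 2, 1, 1, 2, 0], Z_5=16
gen 5: Z_5=16, draws=[3, 6, 0, 0, 1, 2, 6, 5, 4, 1, 3, 0, 6, 2, 5, 3], offspring=[0, 1, 1, 1, 0, 3, 1, 2, 2, 0, 0, 1, 1, 3, 2, 0], Z_6=18
gen 6: Z_6=18, draws=[6, 1, 6, 4, 1, 6, 4, 0, 5, 1, 1, 0, 0, 2, 2, 5, 3, 0], offspring=[1, 0, 1, 2, 0, 1, 2, 1, 2, 0, 0, 1, 1, 3, 3, 2, 0, 1], Z_7=21
gen 7: Z_7=21, draws=[1, 2, 1, 1, 2, 3, 6, 4, 4, 5, 3, 6, 6, 6, 6, 0, 2, 0, 1, 5, 0], offspring=[0, 3, 0, 0, 3, 0, 1, 2, 2, 2, 0, 1, 1, 1, 1, 1, 3, 1, 0, 2, 1], Z_8=25


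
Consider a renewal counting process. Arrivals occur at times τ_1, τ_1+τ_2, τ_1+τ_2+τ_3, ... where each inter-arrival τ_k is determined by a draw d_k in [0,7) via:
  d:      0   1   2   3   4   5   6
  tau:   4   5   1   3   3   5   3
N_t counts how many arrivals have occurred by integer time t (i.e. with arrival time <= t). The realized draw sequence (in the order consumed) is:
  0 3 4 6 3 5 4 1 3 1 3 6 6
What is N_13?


draw d_1=0: τ_1=4, arrival time A_1=4
draw d_2=3: τ_2=3, arrival time A_2=7
draw d_3=4: τ_3=3, arrival time A_3=10
draw d_4=6: τ_4=3, arrival time A_4=13
draw d_5=3: τ_5=3, arrival time A_5=16
draw d_6=5: τ_6=5, arrival time A_6=21
draw d_7=4: τ_7=3, arrival time A_7=24
draw d_8=1: τ_8=5, arrival time A_8=29
draw d_9=3: τ_9=3, arrival time A_9=32
draw d_10=1: τ_10=5, arrival time A_10=37
draw d_11=3: τ_11=3, arrival time A_11=40
draw d_12=6: τ_12=3, arrival time A_12=43
draw d_13=6: τ_13=3, arrival time A_13=46
N_t over t=0..13: 0:0 1:0 2:0 3:0 4:1 5:1 6:1 7:2 8:2 9:2 10:3 11:3 12:3 13:4

4


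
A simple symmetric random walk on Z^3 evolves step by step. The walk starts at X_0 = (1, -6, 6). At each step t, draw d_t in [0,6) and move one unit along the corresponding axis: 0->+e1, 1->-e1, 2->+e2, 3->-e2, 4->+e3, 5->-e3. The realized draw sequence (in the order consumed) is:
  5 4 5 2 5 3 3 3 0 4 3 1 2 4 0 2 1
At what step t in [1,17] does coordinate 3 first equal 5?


t=0: X=(1, -6, 6), d=5 → -e3, X_1=(1, -6, 5)
t=1: X=(1, -6, 5), d=4 → +e3, X_2=(1, -6, 6)
t=2: X=(1, -6, 6), d=5 → -e3, X_3=(1, -6, 5)
t=3: X=(1, -6, 5), d=2 → +e2, X_4=(1, -5, 5)
t=4: X=(1, -5, 5), d=5 → -e3, X_5=(1, -5, 4)
t=5: X=(1, -5, 4), d=3 → -e2, X_6=(1, -6, 4)
t=6: X=(1, -6, 4), d=3 → -e2, X_7=(1, -7, 4)
t=7: X=(1, -7, 4), d=3 → -e2, X_8=(1, -8, 4)
t=8: X=(1, -8, 4), d=0 → +e1, X_9=(2, -8, 4)
t=9: X=(2, -8, 4), d=4 → +e3, X_10=(2, -8, 5)
t=10: X=(2, -8, 5), d=3 → -e2, X_11=(2, -9, 5)
t=11: X=(2, -9, 5), d=1 → -e1, X_12=(1, -9, 5)
t=12: X=(1, -9, 5), d=2 → +e2, X_13=(1, -8, 5)
t=13: X=(1, -8, 5), d=4 → +e3, X_14=(1, -8, 6)
t=14: X=(1, -8, 6), d=0 → +e1, X_15=(2, -8, 6)
t=15: X=(2, -8, 6), d=2 → +e2, X_16=(2, -7, 6)
t=16: X=(2, -7, 6), d=1 → -e1, X_17=(1, -7, 6)

1


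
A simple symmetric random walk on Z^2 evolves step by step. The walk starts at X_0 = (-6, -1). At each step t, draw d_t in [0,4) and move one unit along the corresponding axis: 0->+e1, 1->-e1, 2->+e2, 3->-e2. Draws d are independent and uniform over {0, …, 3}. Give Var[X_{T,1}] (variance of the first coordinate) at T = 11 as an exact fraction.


11/2

Outcome values over d=0..3: [1, -1, 0, 0]
Σy = 0, Σy² = 2, M = 4
μ = 0/4 = 0,  σ² = 2/4 − (0)² = 1/2
Independent increments: Var[X_11] = 11·σ² = 11·(1/2) = 11/2


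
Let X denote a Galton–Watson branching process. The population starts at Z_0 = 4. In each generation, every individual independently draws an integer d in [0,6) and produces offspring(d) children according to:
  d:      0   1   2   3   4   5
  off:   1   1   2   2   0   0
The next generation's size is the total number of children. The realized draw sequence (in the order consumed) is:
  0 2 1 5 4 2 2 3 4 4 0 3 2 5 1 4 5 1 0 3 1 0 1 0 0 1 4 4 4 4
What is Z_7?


0

gen 0: Z_0=4, draws=[0, 2, 1, 5], offspring=[1, 2, 1, 0], Z_1=4
gen 1: Z_1=4, draws=[4, 2, 2, 3], offspring=[0, 2, 2, 2], Z_2=6
gen 2: Z_2=6, draws=[4, 4, 0, 3, 2, 5], offspring=[0, 0, 1, 2, 2, 0], Z_3=5
gen 3: Z_3=5, draws=[1, 4, 5, 1, 0], offspring=[1, 0, 0, 1, 1], Z_4=3
gen 4: Z_4=3, draws=[3, 1, 0], offspring=[2, 1, 1], Z_5=4
gen 5: Z_5=4, draws=[1, 0, 0, 1], offspring=[1, 1, 1, 1], Z_6=4
gen 6: Z_6=4, draws=[4, 4, 4, 4], offspring=[0, 0, 0, 0], Z_7=0


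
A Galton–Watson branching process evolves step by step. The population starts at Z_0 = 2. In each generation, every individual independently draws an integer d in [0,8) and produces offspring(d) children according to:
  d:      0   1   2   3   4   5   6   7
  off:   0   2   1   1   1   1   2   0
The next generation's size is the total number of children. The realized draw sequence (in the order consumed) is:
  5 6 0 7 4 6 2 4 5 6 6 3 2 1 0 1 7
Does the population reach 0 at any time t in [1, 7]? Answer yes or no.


no

gen 0: Z_0=2, draws=[5, 6], offspring=[1, 2], Z_1=3
gen 1: Z_1=3, draws=[0, 7, 4], offspring=[0, 0, 1], Z_2=1
gen 2: Z_2=1, draws=[6], offspring=[2], Z_3=2
gen 3: Z_3=2, draws=[2, 4], offspring=[1, 1], Z_4=2
gen 4: Z_4=2, draws=[5, 6], offspring=[1, 2], Z_5=3
gen 5: Z_5=3, draws=[6, 3, 2], offspring=[2, 1, 1], Z_6=4
gen 6: Z_6=4, draws=[1, 0, 1, 7], offspring=[2, 0, 2, 0], Z_7=4


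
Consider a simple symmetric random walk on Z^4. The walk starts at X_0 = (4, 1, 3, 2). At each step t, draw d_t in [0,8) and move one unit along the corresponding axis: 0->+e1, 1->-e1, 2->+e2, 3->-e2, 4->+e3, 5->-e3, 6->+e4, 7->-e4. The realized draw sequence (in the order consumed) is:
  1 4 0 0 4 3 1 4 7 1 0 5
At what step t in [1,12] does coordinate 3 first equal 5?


t=0: X=(4, 1, 3, 2), d=1 → -e1, X_1=(3, 1, 3, 2)
t=1: X=(3, 1, 3, 2), d=4 → +e3, X_2=(3, 1, 4, 2)
t=2: X=(3, 1, 4, 2), d=0 → +e1, X_3=(4, 1, 4, 2)
t=3: X=(4, 1, 4, 2), d=0 → +e1, X_4=(5, 1, 4, 2)
t=4: X=(5, 1, 4, 2), d=4 → +e3, X_5=(5, 1, 5, 2)
t=5: X=(5, 1, 5, 2), d=3 → -e2, X_6=(5, 0, 5, 2)
t=6: X=(5, 0, 5, 2), d=1 → -e1, X_7=(4, 0, 5, 2)
t=7: X=(4, 0, 5, 2), d=4 → +e3, X_8=(4, 0, 6, 2)
t=8: X=(4, 0, 6, 2), d=7 → -e4, X_9=(4, 0, 6, 1)
t=9: X=(4, 0, 6, 1), d=1 → -e1, X_10=(3, 0, 6, 1)
t=10: X=(3, 0, 6, 1), d=0 → +e1, X_11=(4, 0, 6, 1)
t=11: X=(4, 0, 6, 1), d=5 → -e3, X_12=(4, 0, 5, 1)

5


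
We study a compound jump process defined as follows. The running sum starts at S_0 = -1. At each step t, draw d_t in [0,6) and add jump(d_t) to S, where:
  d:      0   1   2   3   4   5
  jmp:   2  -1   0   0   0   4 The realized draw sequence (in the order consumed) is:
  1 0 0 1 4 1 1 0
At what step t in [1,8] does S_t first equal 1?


4

t=0: S=-1, d=1, jump=-1, S_1=-2
t=1: S=-2, d=0, jump=2, S_2=0
t=2: S=0, d=0, jump=2, S_3=2
t=3: S=2, d=1, jump=-1, S_4=1
t=4: S=1, d=4, jump=0, S_5=1
t=5: S=1, d=1, jump=-1, S_6=0
t=6: S=0, d=1, jump=-1, S_7=-1
t=7: S=-1, d=0, jump=2, S_8=1


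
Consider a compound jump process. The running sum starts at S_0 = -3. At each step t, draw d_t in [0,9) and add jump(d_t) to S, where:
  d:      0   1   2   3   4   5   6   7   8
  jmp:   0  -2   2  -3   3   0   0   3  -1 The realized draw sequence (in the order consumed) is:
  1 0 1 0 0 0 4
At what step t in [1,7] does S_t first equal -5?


t=0: S=-3, d=1, jump=-2, S_1=-5
t=1: S=-5, d=0, jump=0, S_2=-5
t=2: S=-5, d=1, jump=-2, S_3=-7
t=3: S=-7, d=0, jump=0, S_4=-7
t=4: S=-7, d=0, jump=0, S_5=-7
t=5: S=-7, d=0, jump=0, S_6=-7
t=6: S=-7, d=4, jump=3, S_7=-4

1


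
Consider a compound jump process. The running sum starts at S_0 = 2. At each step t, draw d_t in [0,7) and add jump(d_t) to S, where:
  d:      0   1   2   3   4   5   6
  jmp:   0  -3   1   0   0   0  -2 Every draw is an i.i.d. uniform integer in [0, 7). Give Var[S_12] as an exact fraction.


984/49

Outcome values over d=0..6: [0, -3, 1, 0, 0, 0, -2]
Σy = -4, Σy² = 14, M = 7
μ = -4/7 = -4/7,  σ² = 14/7 − (-4/7)² = 82/49
Independent increments: Var[S_12] = 12·σ² = 12·(82/49) = 984/49


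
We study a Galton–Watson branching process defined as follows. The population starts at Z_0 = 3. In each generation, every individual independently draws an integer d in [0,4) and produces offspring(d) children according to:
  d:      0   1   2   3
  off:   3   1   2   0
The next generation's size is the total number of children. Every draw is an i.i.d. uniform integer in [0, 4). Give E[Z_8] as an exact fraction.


19683/256

Outcome values over d=0..3: [3, 1, 2, 0]
Σy = 6, Σy² = 14, M = 4
μ = 6/4 = 3/2,  σ² = 14/4 − (3/2)² = 5/4
E[Z_0] = 3
E[Z_1] = 3/2·E[Z_0] = 9/2
E[Z_2] = 3/2·E[Z_1] = 27/4
E[Z_3] = 3/2·E[Z_2] = 81/8
E[Z_4] = 3/2·E[Z_3] = 243/16
E[Z_5] = 3/2·E[Z_4] = 729/32
E[Z_6] = 3/2·E[Z_5] = 2187/64
E[Z_7] = 3/2·E[Z_6] = 6561/128
E[Z_8] = 3/2·E[Z_7] = 19683/256


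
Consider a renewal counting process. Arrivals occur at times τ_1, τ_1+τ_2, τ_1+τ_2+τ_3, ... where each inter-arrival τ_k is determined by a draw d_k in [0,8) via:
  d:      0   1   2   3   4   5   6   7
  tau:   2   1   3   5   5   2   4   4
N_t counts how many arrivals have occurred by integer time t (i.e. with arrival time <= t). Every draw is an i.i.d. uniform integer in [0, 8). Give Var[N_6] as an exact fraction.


31957525135/68719476736

Inter-arrival values over d=0..7: [2, 1, 3, 5, 5, 2, 4, 4]
Each d has probability 1/8, so the pmf of τ is: f(1) = 1/8, f(2) = 1/4, f(3) = 1/8, f(4) = 1/4, f(5) = 1/4
Let p_n(j) = P(N_n = j), with p_0 = [1]. Condition on τ_1: p_n(0) = P(τ > n), and for j >= 1, p_n(j) = Σ_{k<=n} f(k)·p_{n−k}(j−1)
p_1 = [7/8, 1/8]  (j = 0..1)
p_2 = [5/8, 23/64, 1/64]  (j = 0..2)
p_3 = [1/2, 27/64, 39/512, 1/512]  (j = 0..3)
p_4 = [1/4, 37/64, 81/512, 55/4096, 1/4096]  (j = 0..4)
p_5 = [0, 45/64, 65/256, 167/4096, 71/32768, 1/32768]  (j = 0..5)
p_6 = [0, 1/2, 13/32, 347/4096, 285/32768, 87/262144, 1/262144]  (j = 0..6)
E[N_6] = Σ j·p_6(j) = 420249/262144;  E[N_6²] = Σ j²·p_6(j) = 795619/262144
Var[N_6] = 795619/262144 − (420249/262144)² = 31957525135/68719476736


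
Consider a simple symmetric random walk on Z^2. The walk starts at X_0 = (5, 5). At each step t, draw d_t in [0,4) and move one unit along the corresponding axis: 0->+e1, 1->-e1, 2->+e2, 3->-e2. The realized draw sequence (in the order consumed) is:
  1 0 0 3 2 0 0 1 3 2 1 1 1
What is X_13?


t=0: X=(5, 5), d=1 → -e1, X_1=(4, 5)
t=1: X=(4, 5), d=0 → +e1, X_2=(5, 5)
t=2: X=(5, 5), d=0 → +e1, X_3=(6, 5)
t=3: X=(6, 5), d=3 → -e2, X_4=(6, 4)
t=4: X=(6, 4), d=2 → +e2, X_5=(6, 5)
t=5: X=(6, 5), d=0 → +e1, X_6=(7, 5)
t=6: X=(7, 5), d=0 → +e1, X_7=(8, 5)
t=7: X=(8, 5), d=1 → -e1, X_8=(7, 5)
t=8: X=(7, 5), d=3 → -e2, X_9=(7, 4)
t=9: X=(7, 4), d=2 → +e2, X_10=(7, 5)
t=10: X=(7, 5), d=1 → -e1, X_11=(6, 5)
t=11: X=(6, 5), d=1 → -e1, X_12=(5, 5)
t=12: X=(5, 5), d=1 → -e1, X_13=(4, 5)

(4, 5)


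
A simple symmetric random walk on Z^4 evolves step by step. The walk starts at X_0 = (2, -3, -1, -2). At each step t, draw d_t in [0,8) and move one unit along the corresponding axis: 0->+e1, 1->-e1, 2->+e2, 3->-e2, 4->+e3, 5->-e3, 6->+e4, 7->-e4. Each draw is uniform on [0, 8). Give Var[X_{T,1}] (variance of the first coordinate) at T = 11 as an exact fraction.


Outcome values over d=0..7: [1, -1, 0, 0, 0, 0, 0, 0]
Σy = 0, Σy² = 2, M = 8
μ = 0/8 = 0,  σ² = 2/8 − (0)² = 1/4
Independent increments: Var[X_11] = 11·σ² = 11·(1/4) = 11/4

11/4


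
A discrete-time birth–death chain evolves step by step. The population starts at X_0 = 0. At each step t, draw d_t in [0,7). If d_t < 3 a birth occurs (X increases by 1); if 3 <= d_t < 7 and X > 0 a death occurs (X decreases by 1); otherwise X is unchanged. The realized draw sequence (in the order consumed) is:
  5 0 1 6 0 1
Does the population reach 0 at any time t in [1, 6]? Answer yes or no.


yes

t=0: X=0, d=5 → hold, X_1=0
t=1: X=0, d=0 → birth, X_2=1
t=2: X=1, d=1 → birth, X_3=2
t=3: X=2, d=6 → death, X_4=1
t=4: X=1, d=0 → birth, X_5=2
t=5: X=2, d=1 → birth, X_6=3


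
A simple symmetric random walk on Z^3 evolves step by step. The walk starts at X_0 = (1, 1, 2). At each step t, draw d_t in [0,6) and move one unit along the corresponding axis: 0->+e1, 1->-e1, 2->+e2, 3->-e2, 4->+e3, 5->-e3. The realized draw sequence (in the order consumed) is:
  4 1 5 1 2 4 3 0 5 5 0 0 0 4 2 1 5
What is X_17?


(2, 2, 1)

t=0: X=(1, 1, 2), d=4 → +e3, X_1=(1, 1, 3)
t=1: X=(1, 1, 3), d=1 → -e1, X_2=(0, 1, 3)
t=2: X=(0, 1, 3), d=5 → -e3, X_3=(0, 1, 2)
t=3: X=(0, 1, 2), d=1 → -e1, X_4=(-1, 1, 2)
t=4: X=(-1, 1, 2), d=2 → +e2, X_5=(-1, 2, 2)
t=5: X=(-1, 2, 2), d=4 → +e3, X_6=(-1, 2, 3)
t=6: X=(-1, 2, 3), d=3 → -e2, X_7=(-1, 1, 3)
t=7: X=(-1, 1, 3), d=0 → +e1, X_8=(0, 1, 3)
t=8: X=(0, 1, 3), d=5 → -e3, X_9=(0, 1, 2)
t=9: X=(0, 1, 2), d=5 → -e3, X_10=(0, 1, 1)
t=10: X=(0, 1, 1), d=0 → +e1, X_11=(1, 1, 1)
t=11: X=(1, 1, 1), d=0 → +e1, X_12=(2, 1, 1)
t=12: X=(2, 1, 1), d=0 → +e1, X_13=(3, 1, 1)
t=13: X=(3, 1, 1), d=4 → +e3, X_14=(3, 1, 2)
t=14: X=(3, 1, 2), d=2 → +e2, X_15=(3, 2, 2)
t=15: X=(3, 2, 2), d=1 → -e1, X_16=(2, 2, 2)
t=16: X=(2, 2, 2), d=5 → -e3, X_17=(2, 2, 1)


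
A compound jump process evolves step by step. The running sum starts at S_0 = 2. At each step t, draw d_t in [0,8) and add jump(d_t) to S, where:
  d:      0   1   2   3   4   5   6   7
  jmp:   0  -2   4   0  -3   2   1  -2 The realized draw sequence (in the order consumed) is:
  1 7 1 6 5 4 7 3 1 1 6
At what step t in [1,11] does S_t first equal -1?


5

t=0: S=2, d=1, jump=-2, S_1=0
t=1: S=0, d=7, jump=-2, S_2=-2
t=2: S=-2, d=1, jump=-2, S_3=-4
t=3: S=-4, d=6, jump=1, S_4=-3
t=4: S=-3, d=5, jump=2, S_5=-1
t=5: S=-1, d=4, jump=-3, S_6=-4
t=6: S=-4, d=7, jump=-2, S_7=-6
t=7: S=-6, d=3, jump=0, S_8=-6
t=8: S=-6, d=1, jump=-2, S_9=-8
t=9: S=-8, d=1, jump=-2, S_10=-10
t=10: S=-10, d=6, jump=1, S_11=-9


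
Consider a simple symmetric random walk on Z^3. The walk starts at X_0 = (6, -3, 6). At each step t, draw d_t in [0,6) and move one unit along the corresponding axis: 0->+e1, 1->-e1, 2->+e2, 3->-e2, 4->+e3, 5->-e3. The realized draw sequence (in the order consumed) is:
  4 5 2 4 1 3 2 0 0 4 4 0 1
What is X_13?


(7, -2, 9)

t=0: X=(6, -3, 6), d=4 → +e3, X_1=(6, -3, 7)
t=1: X=(6, -3, 7), d=5 → -e3, X_2=(6, -3, 6)
t=2: X=(6, -3, 6), d=2 → +e2, X_3=(6, -2, 6)
t=3: X=(6, -2, 6), d=4 → +e3, X_4=(6, -2, 7)
t=4: X=(6, -2, 7), d=1 → -e1, X_5=(5, -2, 7)
t=5: X=(5, -2, 7), d=3 → -e2, X_6=(5, -3, 7)
t=6: X=(5, -3, 7), d=2 → +e2, X_7=(5, -2, 7)
t=7: X=(5, -2, 7), d=0 → +e1, X_8=(6, -2, 7)
t=8: X=(6, -2, 7), d=0 → +e1, X_9=(7, -2, 7)
t=9: X=(7, -2, 7), d=4 → +e3, X_10=(7, -2, 8)
t=10: X=(7, -2, 8), d=4 → +e3, X_11=(7, -2, 9)
t=11: X=(7, -2, 9), d=0 → +e1, X_12=(8, -2, 9)
t=12: X=(8, -2, 9), d=1 → -e1, X_13=(7, -2, 9)


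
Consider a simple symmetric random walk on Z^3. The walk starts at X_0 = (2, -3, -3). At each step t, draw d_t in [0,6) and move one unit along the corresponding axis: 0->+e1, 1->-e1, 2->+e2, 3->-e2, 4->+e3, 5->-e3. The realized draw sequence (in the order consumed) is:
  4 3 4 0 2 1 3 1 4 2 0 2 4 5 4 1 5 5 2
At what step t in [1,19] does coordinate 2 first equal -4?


t=0: X=(2, -3, -3), d=4 → +e3, X_1=(2, -3, -2)
t=1: X=(2, -3, -2), d=3 → -e2, X_2=(2, -4, -2)
t=2: X=(2, -4, -2), d=4 → +e3, X_3=(2, -4, -1)
t=3: X=(2, -4, -1), d=0 → +e1, X_4=(3, -4, -1)
t=4: X=(3, -4, -1), d=2 → +e2, X_5=(3, -3, -1)
t=5: X=(3, -3, -1), d=1 → -e1, X_6=(2, -3, -1)
t=6: X=(2, -3, -1), d=3 → -e2, X_7=(2, -4, -1)
t=7: X=(2, -4, -1), d=1 → -e1, X_8=(1, -4, -1)
t=8: X=(1, -4, -1), d=4 → +e3, X_9=(1, -4, 0)
t=9: X=(1, -4, 0), d=2 → +e2, X_10=(1, -3, 0)
t=10: X=(1, -3, 0), d=0 → +e1, X_11=(2, -3, 0)
t=11: X=(2, -3, 0), d=2 → +e2, X_12=(2, -2, 0)
t=12: X=(2, -2, 0), d=4 → +e3, X_13=(2, -2, 1)
t=13: X=(2, -2, 1), d=5 → -e3, X_14=(2, -2, 0)
t=14: X=(2, -2, 0), d=4 → +e3, X_15=(2, -2, 1)
t=15: X=(2, -2, 1), d=1 → -e1, X_16=(1, -2, 1)
t=16: X=(1, -2, 1), d=5 → -e3, X_17=(1, -2, 0)
t=17: X=(1, -2, 0), d=5 → -e3, X_18=(1, -2, -1)
t=18: X=(1, -2, -1), d=2 → +e2, X_19=(1, -1, -1)

2


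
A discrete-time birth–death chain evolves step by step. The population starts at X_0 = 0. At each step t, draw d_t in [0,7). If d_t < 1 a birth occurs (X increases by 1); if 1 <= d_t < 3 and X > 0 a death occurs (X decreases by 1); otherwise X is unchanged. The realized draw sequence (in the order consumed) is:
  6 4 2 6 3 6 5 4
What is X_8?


0

t=0: X=0, d=6 → hold, X_1=0
t=1: X=0, d=4 → hold, X_2=0
t=2: X=0, d=2 → hold, X_3=0
t=3: X=0, d=6 → hold, X_4=0
t=4: X=0, d=3 → hold, X_5=0
t=5: X=0, d=6 → hold, X_6=0
t=6: X=0, d=5 → hold, X_7=0
t=7: X=0, d=4 → hold, X_8=0


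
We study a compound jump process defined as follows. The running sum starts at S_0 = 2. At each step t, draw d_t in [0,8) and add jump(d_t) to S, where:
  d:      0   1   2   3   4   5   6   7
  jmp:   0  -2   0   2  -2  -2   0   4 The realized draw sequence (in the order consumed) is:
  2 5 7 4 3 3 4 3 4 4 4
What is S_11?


t=0: S=2, d=2, jump=0, S_1=2
t=1: S=2, d=5, jump=-2, S_2=0
t=2: S=0, d=7, jump=4, S_3=4
t=3: S=4, d=4, jump=-2, S_4=2
t=4: S=2, d=3, jump=2, S_5=4
t=5: S=4, d=3, jump=2, S_6=6
t=6: S=6, d=4, jump=-2, S_7=4
t=7: S=4, d=3, jump=2, S_8=6
t=8: S=6, d=4, jump=-2, S_9=4
t=9: S=4, d=4, jump=-2, S_10=2
t=10: S=2, d=4, jump=-2, S_11=0

0


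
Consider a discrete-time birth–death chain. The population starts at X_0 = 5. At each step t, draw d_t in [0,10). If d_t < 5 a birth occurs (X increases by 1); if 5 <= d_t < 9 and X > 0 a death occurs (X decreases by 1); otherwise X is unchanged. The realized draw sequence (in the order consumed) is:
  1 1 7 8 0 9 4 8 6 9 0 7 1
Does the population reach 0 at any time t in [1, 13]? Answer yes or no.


t=0: X=5, d=1 → birth, X_1=6
t=1: X=6, d=1 → birth, X_2=7
t=2: X=7, d=7 → death, X_3=6
t=3: X=6, d=8 → death, X_4=5
t=4: X=5, d=0 → birth, X_5=6
t=5: X=6, d=9 → hold, X_6=6
t=6: X=6, d=4 → birth, X_7=7
t=7: X=7, d=8 → death, X_8=6
t=8: X=6, d=6 → death, X_9=5
t=9: X=5, d=9 → hold, X_10=5
t=10: X=5, d=0 → birth, X_11=6
t=11: X=6, d=7 → death, X_12=5
t=12: X=5, d=1 → birth, X_13=6

no


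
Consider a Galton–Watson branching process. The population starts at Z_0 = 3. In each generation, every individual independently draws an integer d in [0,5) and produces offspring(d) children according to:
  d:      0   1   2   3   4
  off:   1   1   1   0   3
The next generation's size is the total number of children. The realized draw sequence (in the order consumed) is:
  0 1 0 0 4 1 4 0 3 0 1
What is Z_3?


gen 0: Z_0=3, draws=[0, 1, 0], offspring=[1, 1, 1], Z_1=3
gen 1: Z_1=3, draws=[0, 4, 1], offspring=[1, 3, 1], Z_2=5
gen 2: Z_2=5, draws=[4, 0, 3, 0, 1], offspring=[3, 1, 0, 1, 1], Z_3=6

6


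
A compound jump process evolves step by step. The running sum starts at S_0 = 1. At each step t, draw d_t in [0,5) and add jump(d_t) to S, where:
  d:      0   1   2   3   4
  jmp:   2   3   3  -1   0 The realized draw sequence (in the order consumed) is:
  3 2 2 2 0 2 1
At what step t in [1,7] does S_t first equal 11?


t=0: S=1, d=3, jump=-1, S_1=0
t=1: S=0, d=2, jump=3, S_2=3
t=2: S=3, d=2, jump=3, S_3=6
t=3: S=6, d=2, jump=3, S_4=9
t=4: S=9, d=0, jump=2, S_5=11
t=5: S=11, d=2, jump=3, S_6=14
t=6: S=14, d=1, jump=3, S_7=17

5


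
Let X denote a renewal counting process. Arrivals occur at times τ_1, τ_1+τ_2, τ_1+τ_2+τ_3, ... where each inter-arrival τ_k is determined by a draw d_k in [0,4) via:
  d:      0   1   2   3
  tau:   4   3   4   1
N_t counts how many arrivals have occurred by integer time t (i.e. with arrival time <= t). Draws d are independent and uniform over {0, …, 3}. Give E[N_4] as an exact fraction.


309/256

Inter-arrival values over d=0..3: [4, 3, 4, 1]
Each d has probability 1/4, so the pmf of τ is: f(1) = 1/4, f(3) = 1/4, f(4) = 1/2
Renewal equation for m(n) = E[N_n]: condition on τ_1 = k (if k <= n, one arrival plus a fresh copy on the remaining n−k steps): m(n) = F(n) + Σ_{k<=n} f(k)·m(n−k), where F(n) = P(τ <= n) and m(0) = 0
m(1) = F(1) = 1/4
m(2) = F(2) + f(1)·m(1) = 1/4 + 1/4·1/4 = 5/16
m(3) = F(3) + f(1)·m(2) = 1/2 + 1/4·5/16 = 37/64
m(4) = F(4) + f(1)·m(3) + f(3)·m(1) = 1 + 1/4·37/64 + 1/4·1/4 = 309/256
E[N_4] = m(4) = 309/256


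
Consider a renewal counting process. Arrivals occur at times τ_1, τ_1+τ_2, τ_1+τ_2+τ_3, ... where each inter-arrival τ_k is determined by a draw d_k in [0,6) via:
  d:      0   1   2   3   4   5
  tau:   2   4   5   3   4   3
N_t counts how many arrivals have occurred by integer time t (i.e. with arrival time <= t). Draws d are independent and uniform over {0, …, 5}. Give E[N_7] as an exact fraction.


361/216

Inter-arrival values over d=0..5: [2, 4, 5, 3, 4, 3]
Each d has probability 1/6, so the pmf of τ is: f(2) = 1/6, f(3) = 1/3, f(4) = 1/3, f(5) = 1/6
Renewal equation for m(n) = E[N_n]: condition on τ_1 = k (if k <= n, one arrival plus a fresh copy on the remaining n−k steps): m(n) = F(n) + Σ_{k<=n} f(k)·m(n−k), where F(n) = P(τ <= n) and m(0) = 0
m(1) = F(1) = 0
m(2) = F(2) = 1/6
m(3) = F(3) = 1/2
m(4) = F(4) + f(2)·m(2) = 5/6 + 1/6·1/6 = 31/36
m(5) = F(5) + f(2)·m(3) + f(3)·m(2) = 1 + 1/6·1/2 + 1/3·1/6 = 41/36
m(6) = F(6) + f(2)·m(4) + f(3)·m(3) + f(4)·m(2) = 1 + 1/6·31/36 + 1/3·1/2 + 1/3·1/6 = 295/216
m(7) = F(7) + f(2)·m(5) + f(3)·m(4) + f(4)·m(3) + f(5)·m(2) = 1 + 1/6·41/36 + 1/3·31/36 + 1/3·1/2 + 1/6·1/6 = 361/216
E[N_7] = m(7) = 361/216


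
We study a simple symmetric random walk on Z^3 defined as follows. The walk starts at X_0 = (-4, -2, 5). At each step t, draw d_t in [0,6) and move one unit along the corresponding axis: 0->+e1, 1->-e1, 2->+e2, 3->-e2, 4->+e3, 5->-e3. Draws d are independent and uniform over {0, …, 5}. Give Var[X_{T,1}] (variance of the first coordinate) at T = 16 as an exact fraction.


Outcome values over d=0..5: [1, -1, 0, 0, 0, 0]
Σy = 0, Σy² = 2, M = 6
μ = 0/6 = 0,  σ² = 2/6 − (0)² = 1/3
Independent increments: Var[X_16] = 16·σ² = 16·(1/3) = 16/3

16/3


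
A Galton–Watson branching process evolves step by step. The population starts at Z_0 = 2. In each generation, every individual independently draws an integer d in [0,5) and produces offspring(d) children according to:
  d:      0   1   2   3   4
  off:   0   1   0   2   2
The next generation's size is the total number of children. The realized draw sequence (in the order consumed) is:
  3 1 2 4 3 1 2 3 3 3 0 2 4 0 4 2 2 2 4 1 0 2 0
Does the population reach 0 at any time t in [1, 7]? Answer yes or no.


yes

gen 0: Z_0=2, draws=[3, 1], offspring=[2, 1], Z_1=3
gen 1: Z_1=3, draws=[2, 4, 3], offspring=[0, 2, 2], Z_2=4
gen 2: Z_2=4, draws=[1, 2, 3, 3], offspring=[1, 0, 2, 2], Z_3=5
gen 3: Z_3=5, draws=[3, 0, 2, 4, 0], offspring=[2, 0, 0, 2, 0], Z_4=4
gen 4: Z_4=4, draws=[4, 2, 2, 2], offspring=[2, 0, 0, 0], Z_5=2
gen 5: Z_5=2, draws=[4, 1], offspring=[2, 1], Z_6=3
gen 6: Z_6=3, draws=[0, 2, 0], offspring=[0, 0, 0], Z_7=0


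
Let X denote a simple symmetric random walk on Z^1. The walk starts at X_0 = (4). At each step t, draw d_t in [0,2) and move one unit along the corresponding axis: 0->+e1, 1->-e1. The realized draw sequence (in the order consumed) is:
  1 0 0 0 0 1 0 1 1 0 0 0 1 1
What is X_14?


(6)

t=0: X=(4), d=1 → -e1, X_1=(3)
t=1: X=(3), d=0 → +e1, X_2=(4)
t=2: X=(4), d=0 → +e1, X_3=(5)
t=3: X=(5), d=0 → +e1, X_4=(6)
t=4: X=(6), d=0 → +e1, X_5=(7)
t=5: X=(7), d=1 → -e1, X_6=(6)
t=6: X=(6), d=0 → +e1, X_7=(7)
t=7: X=(7), d=1 → -e1, X_8=(6)
t=8: X=(6), d=1 → -e1, X_9=(5)
t=9: X=(5), d=0 → +e1, X_10=(6)
t=10: X=(6), d=0 → +e1, X_11=(7)
t=11: X=(7), d=0 → +e1, X_12=(8)
t=12: X=(8), d=1 → -e1, X_13=(7)
t=13: X=(7), d=1 → -e1, X_14=(6)


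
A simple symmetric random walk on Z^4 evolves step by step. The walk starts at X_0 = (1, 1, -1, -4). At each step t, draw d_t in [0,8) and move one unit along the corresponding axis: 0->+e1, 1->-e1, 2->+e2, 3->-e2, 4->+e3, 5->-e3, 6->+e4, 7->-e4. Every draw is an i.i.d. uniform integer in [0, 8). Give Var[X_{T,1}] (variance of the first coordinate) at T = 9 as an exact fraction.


9/4

Outcome values over d=0..7: [1, -1, 0, 0, 0, 0, 0, 0]
Σy = 0, Σy² = 2, M = 8
μ = 0/8 = 0,  σ² = 2/8 − (0)² = 1/4
Independent increments: Var[X_9] = 9·σ² = 9·(1/4) = 9/4


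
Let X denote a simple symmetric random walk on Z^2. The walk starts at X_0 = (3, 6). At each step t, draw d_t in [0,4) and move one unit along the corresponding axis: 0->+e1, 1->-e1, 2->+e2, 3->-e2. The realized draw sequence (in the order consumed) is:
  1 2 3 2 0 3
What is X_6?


(3, 6)

t=0: X=(3, 6), d=1 → -e1, X_1=(2, 6)
t=1: X=(2, 6), d=2 → +e2, X_2=(2, 7)
t=2: X=(2, 7), d=3 → -e2, X_3=(2, 6)
t=3: X=(2, 6), d=2 → +e2, X_4=(2, 7)
t=4: X=(2, 7), d=0 → +e1, X_5=(3, 7)
t=5: X=(3, 7), d=3 → -e2, X_6=(3, 6)


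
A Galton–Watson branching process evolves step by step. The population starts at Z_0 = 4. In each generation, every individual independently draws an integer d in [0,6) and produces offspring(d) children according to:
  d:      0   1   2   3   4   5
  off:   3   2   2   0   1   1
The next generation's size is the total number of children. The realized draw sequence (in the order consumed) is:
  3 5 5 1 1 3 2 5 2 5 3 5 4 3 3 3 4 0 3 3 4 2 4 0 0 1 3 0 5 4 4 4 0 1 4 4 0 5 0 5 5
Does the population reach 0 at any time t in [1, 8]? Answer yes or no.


gen 0: Z_0=4, draws=[3, 5, 5, 1], offspring=[0, 1, 1, 2], Z_1=4
gen 1: Z_1=4, draws=[1, 3, 2, 5], offspring=[2, 0, 2, 1], Z_2=5
gen 2: Z_2=5, draws=[2, 5, 3, 5, 4], offspring=[2, 1, 0, 1, 1], Z_3=5
gen 3: Z_3=5, draws=[3, 3, 3, 4, 0], offspring=[0, 0, 0, 1, 3], Z_4=4
gen 4: Z_4=4, draws=[3, 3, 4, 2], offspring=[0, 0, 1, 2], Z_5=3
gen 5: Z_5=3, draws=[4, 0, 0], offspring=[1, 3, 3], Z_6=7
gen 6: Z_6=7, draws=[1, 3, 0, 5, 4, 4, 4], offspring=[2, 0, 3, 1, 1, 1, 1], Z_7=9
gen 7: Z_7=9, draws=[0, 1, 4, 4, 0, 5, 0, 5, 5], offspring=[3, 2, 1, 1, 3, 1, 3, 1, 1], Z_8=16

no


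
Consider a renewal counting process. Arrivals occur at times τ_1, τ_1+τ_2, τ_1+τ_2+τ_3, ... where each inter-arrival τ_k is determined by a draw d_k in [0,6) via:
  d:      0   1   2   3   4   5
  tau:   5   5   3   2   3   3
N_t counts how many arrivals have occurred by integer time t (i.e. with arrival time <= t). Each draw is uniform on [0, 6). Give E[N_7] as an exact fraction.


173/108

Inter-arrival values over d=0..5: [5, 5, 3, 2, 3, 3]
Each d has probability 1/6, so the pmf of τ is: f(2) = 1/6, f(3) = 1/2, f(5) = 1/3
Renewal equation for m(n) = E[N_n]: condition on τ_1 = k (if k <= n, one arrival plus a fresh copy on the remaining n−k steps): m(n) = F(n) + Σ_{k<=n} f(k)·m(n−k), where F(n) = P(τ <= n) and m(0) = 0
m(1) = F(1) = 0
m(2) = F(2) = 1/6
m(3) = F(3) = 2/3
m(4) = F(4) + f(2)·m(2) = 2/3 + 1/6·1/6 = 25/36
m(5) = F(5) + f(2)·m(3) + f(3)·m(2) = 1 + 1/6·2/3 + 1/2·1/6 = 43/36
m(6) = F(6) + f(2)·m(4) + f(3)·m(3) = 1 + 1/6·25/36 + 1/2·2/3 = 313/216
m(7) = F(7) + f(2)·m(5) + f(3)·m(4) + f(5)·m(2) = 1 + 1/6·43/36 + 1/2·25/36 + 1/3·1/6 = 173/108
E[N_7] = m(7) = 173/108


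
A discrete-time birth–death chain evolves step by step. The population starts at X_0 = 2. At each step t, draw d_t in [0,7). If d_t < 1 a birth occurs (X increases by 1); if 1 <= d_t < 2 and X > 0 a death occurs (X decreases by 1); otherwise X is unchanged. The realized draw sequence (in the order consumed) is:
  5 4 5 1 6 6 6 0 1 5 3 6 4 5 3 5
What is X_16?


1

t=0: X=2, d=5 → hold, X_1=2
t=1: X=2, d=4 → hold, X_2=2
t=2: X=2, d=5 → hold, X_3=2
t=3: X=2, d=1 → death, X_4=1
t=4: X=1, d=6 → hold, X_5=1
t=5: X=1, d=6 → hold, X_6=1
t=6: X=1, d=6 → hold, X_7=1
t=7: X=1, d=0 → birth, X_8=2
t=8: X=2, d=1 → death, X_9=1
t=9: X=1, d=5 → hold, X_10=1
t=10: X=1, d=3 → hold, X_11=1
t=11: X=1, d=6 → hold, X_12=1
t=12: X=1, d=4 → hold, X_13=1
t=13: X=1, d=5 → hold, X_14=1
t=14: X=1, d=3 → hold, X_15=1
t=15: X=1, d=5 → hold, X_16=1


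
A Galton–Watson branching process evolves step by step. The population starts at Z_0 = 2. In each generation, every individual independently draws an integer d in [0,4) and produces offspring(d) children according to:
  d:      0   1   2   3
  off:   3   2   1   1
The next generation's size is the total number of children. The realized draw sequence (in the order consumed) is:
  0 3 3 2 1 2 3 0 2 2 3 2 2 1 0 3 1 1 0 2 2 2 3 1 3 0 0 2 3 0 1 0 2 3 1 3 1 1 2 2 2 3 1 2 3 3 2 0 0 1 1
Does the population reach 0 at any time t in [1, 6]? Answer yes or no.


gen 0: Z_0=2, draws=[0, 3], offspring=[3, 1], Z_1=4
gen 1: Z_1=4, draws=[3, 2, 1, 2], offspring=[1, 1, 2, 1], Z_2=5
gen 2: Z_2=5, draws=[3, 0, 2, 2, 3], offspring=[1, 3, 1, 1, 1], Z_3=7
gen 3: Z_3=7, draws=[2, 2, 1, 0, 3, 1, 1], offspring=[1, 1, 2, 3, 1, 2, 2], Z_4=12
gen 4: Z_4=12, draws=[0, 2, 2, 2, 3, 1, 3, 0, 0, 2, 3, 0], offspring=[3, 1, 1, 1, 1, 2, 1, 3, 3, 1, 1, 3], Z_5=21
gen 5: Z_5=21, draws=[1, 0, 2, 3, 1, 3, 1, 1, 2, 2, 2, 3, 1, 2, 3, 3, 2, 0, 0, 1, 1], offspring=[2, 3, 1, 1, 2, 1, 2, 2, 1, 1, 1, 1, 2, 1, 1, 1, 1, 3, 3, 2, 2], Z_6=34

no


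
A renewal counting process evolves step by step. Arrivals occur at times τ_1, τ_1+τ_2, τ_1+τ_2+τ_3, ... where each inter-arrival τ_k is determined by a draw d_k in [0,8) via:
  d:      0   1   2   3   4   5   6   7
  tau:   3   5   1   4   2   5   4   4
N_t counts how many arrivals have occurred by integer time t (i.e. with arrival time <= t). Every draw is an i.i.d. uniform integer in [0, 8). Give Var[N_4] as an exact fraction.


Inter-arrival values over d=0..7: [3, 5, 1, 4, 2, 5, 4, 4]
Each d has probability 1/8, so the pmf of τ is: f(1) = 1/8, f(2) = 1/8, f(3) = 1/8, f(4) = 3/8, f(5) = 1/4
Let p_n(j) = P(N_n = j), with p_0 = [1]. Condition on τ_1: p_n(0) = P(τ > n), and for j >= 1, p_n(j) = Σ_{k<=n} f(k)·p_{n−k}(j−1)
p_1 = [7/8, 1/8]  (j = 0..1)
p_2 = [3/4, 15/64, 1/64]  (j = 0..2)
p_3 = [5/8, 21/64, 23/512, 1/512]  (j = 0..3)
p_4 = [1/4, 21/32, 11/128, 31/4096, 1/4096]  (j = 0..4)
E[N_4] = Σ j·p_4(j) = 3489/4096;  E[N_4²] = Σ j²·p_4(j) = 4391/4096
Var[N_4] = 4391/4096 − (3489/4096)² = 5812415/16777216

5812415/16777216


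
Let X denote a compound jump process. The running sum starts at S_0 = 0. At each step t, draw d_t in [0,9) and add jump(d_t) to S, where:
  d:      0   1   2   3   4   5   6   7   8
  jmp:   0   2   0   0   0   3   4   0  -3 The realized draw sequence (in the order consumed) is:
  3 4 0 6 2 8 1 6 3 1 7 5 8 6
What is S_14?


t=0: S=0, d=3, jump=0, S_1=0
t=1: S=0, d=4, jump=0, S_2=0
t=2: S=0, d=0, jump=0, S_3=0
t=3: S=0, d=6, jump=4, S_4=4
t=4: S=4, d=2, jump=0, S_5=4
t=5: S=4, d=8, jump=-3, S_6=1
t=6: S=1, d=1, jump=2, S_7=3
t=7: S=3, d=6, jump=4, S_8=7
t=8: S=7, d=3, jump=0, S_9=7
t=9: S=7, d=1, jump=2, S_10=9
t=10: S=9, d=7, jump=0, S_11=9
t=11: S=9, d=5, jump=3, S_12=12
t=12: S=12, d=8, jump=-3, S_13=9
t=13: S=9, d=6, jump=4, S_14=13

13


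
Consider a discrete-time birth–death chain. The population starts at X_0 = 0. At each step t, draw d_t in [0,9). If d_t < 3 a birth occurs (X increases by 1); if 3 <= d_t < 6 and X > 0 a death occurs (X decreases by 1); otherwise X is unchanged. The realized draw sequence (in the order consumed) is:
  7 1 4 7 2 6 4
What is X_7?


0

t=0: X=0, d=7 → hold, X_1=0
t=1: X=0, d=1 → birth, X_2=1
t=2: X=1, d=4 → death, X_3=0
t=3: X=0, d=7 → hold, X_4=0
t=4: X=0, d=2 → birth, X_5=1
t=5: X=1, d=6 → hold, X_6=1
t=6: X=1, d=4 → death, X_7=0


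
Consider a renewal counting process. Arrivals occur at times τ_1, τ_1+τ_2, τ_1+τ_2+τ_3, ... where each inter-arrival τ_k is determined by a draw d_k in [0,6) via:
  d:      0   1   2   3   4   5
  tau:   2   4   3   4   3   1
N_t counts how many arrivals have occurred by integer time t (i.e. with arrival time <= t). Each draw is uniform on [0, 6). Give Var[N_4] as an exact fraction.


Inter-arrival values over d=0..5: [2, 4, 3, 4, 3, 1]
Each d has probability 1/6, so the pmf of τ is: f(1) = 1/6, f(2) = 1/6, f(3) = 1/3, f(4) = 1/3
Let p_n(j) = P(N_n = j), with p_0 = [1]. Condition on τ_1: p_n(0) = P(τ > n), and for j >= 1, p_n(j) = Σ_{k<=n} f(k)·p_{n−k}(j−1)
p_1 = [5/6, 1/6]  (j = 0..1)
p_2 = [2/3, 11/36, 1/36]  (j = 0..2)
p_3 = [1/3, 7/12, 17/216, 1/216]  (j = 0..3)
p_4 = [0, 7/9, 11/54, 23/1296, 1/1296]  (j = 0..4)
E[N_4] = Σ j·p_4(j) = 1609/1296;  E[N_4²] = Σ j²·p_4(j) = 2287/1296
Var[N_4] = 2287/1296 − (1609/1296)² = 375071/1679616

375071/1679616


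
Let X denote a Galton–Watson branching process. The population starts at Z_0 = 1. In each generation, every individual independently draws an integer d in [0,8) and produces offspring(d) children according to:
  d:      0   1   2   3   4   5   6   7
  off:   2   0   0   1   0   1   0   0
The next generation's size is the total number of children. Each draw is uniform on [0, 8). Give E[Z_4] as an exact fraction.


Outcome values over d=0..7: [2, 0, 0, 1, 0, 1, 0, 0]
Σy = 4, Σy² = 6, M = 8
μ = 4/8 = 1/2,  σ² = 6/8 − (1/2)² = 1/2
E[Z_0] = 1
E[Z_1] = 1/2·E[Z_0] = 1/2
E[Z_2] = 1/2·E[Z_1] = 1/4
E[Z_3] = 1/2·E[Z_2] = 1/8
E[Z_4] = 1/2·E[Z_3] = 1/16

1/16


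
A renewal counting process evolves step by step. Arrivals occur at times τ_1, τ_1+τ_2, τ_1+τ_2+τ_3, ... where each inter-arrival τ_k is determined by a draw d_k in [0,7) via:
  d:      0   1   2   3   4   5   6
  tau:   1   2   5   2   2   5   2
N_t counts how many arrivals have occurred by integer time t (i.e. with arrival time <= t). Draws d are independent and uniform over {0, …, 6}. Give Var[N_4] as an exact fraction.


Inter-arrival values over d=0..6: [1, 2, 5, 2, 2, 5, 2]
Each d has probability 1/7, so the pmf of τ is: f(1) = 1/7, f(2) = 4/7, f(5) = 2/7
Let p_n(j) = P(N_n = j), with p_0 = [1]. Condition on τ_1: p_n(0) = P(τ > n), and for j >= 1, p_n(j) = Σ_{k<=n} f(k)·p_{n−k}(j−1)
p_1 = [6/7, 1/7]  (j = 0..1)
p_2 = [2/7, 34/49, 1/49]  (j = 0..2)
p_3 = [2/7, 26/49, 62/343, 1/343]  (j = 0..3)
p_4 = [2/7, 10/49, 162/343, 90/2401, 1/2401]  (j = 0..4)
E[N_4] = Σ j·p_4(j) = 3032/2401;  E[N_4²] = Σ j²·p_4(j) = 836/343
Var[N_4] = 836/343 − (3032/2401)² = 4857628/5764801

4857628/5764801


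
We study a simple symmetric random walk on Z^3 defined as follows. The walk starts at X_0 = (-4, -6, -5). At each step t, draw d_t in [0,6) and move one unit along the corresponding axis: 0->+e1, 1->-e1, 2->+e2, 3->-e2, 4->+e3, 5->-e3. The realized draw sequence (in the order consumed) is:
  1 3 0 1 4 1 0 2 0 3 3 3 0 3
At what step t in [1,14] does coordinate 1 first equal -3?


13

t=0: X=(-4, -6, -5), d=1 → -e1, X_1=(-5, -6, -5)
t=1: X=(-5, -6, -5), d=3 → -e2, X_2=(-5, -7, -5)
t=2: X=(-5, -7, -5), d=0 → +e1, X_3=(-4, -7, -5)
t=3: X=(-4, -7, -5), d=1 → -e1, X_4=(-5, -7, -5)
t=4: X=(-5, -7, -5), d=4 → +e3, X_5=(-5, -7, -4)
t=5: X=(-5, -7, -4), d=1 → -e1, X_6=(-6, -7, -4)
t=6: X=(-6, -7, -4), d=0 → +e1, X_7=(-5, -7, -4)
t=7: X=(-5, -7, -4), d=2 → +e2, X_8=(-5, -6, -4)
t=8: X=(-5, -6, -4), d=0 → +e1, X_9=(-4, -6, -4)
t=9: X=(-4, -6, -4), d=3 → -e2, X_10=(-4, -7, -4)
t=10: X=(-4, -7, -4), d=3 → -e2, X_11=(-4, -8, -4)
t=11: X=(-4, -8, -4), d=3 → -e2, X_12=(-4, -9, -4)
t=12: X=(-4, -9, -4), d=0 → +e1, X_13=(-3, -9, -4)
t=13: X=(-3, -9, -4), d=3 → -e2, X_14=(-3, -10, -4)


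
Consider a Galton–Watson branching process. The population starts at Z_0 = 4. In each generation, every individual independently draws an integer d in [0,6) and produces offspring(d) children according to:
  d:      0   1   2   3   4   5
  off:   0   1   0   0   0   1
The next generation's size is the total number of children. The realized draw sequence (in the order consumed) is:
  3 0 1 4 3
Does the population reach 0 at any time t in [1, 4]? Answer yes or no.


yes

gen 0: Z_0=4, draws=[3, 0, 1, 4], offspring=[0, 0, 1, 0], Z_1=1
gen 1: Z_1=1, draws=[3], offspring=[0], Z_2=0
gen 2: Z_2=0, draws=[], offspring=[], Z_3=0
gen 3: Z_3=0, draws=[], offspring=[], Z_4=0


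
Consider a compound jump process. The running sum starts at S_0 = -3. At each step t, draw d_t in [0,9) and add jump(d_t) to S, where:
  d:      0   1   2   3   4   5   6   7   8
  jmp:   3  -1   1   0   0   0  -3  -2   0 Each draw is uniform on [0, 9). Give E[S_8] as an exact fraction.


Outcome values over d=0..8: [3, -1, 1, 0, 0, 0, -3, -2, 0]
Σy = -2, Σy² = 24, M = 9
μ = -2/9 = -2/9,  σ² = 24/9 − (-2/9)² = 212/81
E[S_8] = -3 + 8·(-2/9) = -43/9

-43/9


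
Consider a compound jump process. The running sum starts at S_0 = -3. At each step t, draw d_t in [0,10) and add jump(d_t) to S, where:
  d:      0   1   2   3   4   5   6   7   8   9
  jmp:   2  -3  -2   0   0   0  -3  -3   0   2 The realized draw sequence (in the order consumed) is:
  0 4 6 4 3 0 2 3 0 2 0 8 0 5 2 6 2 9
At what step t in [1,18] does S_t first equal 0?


t=0: S=-3, d=0, jump=2, S_1=-1
t=1: S=-1, d=4, jump=0, S_2=-1
t=2: S=-1, d=6, jump=-3, S_3=-4
t=3: S=-4, d=4, jump=0, S_4=-4
t=4: S=-4, d=3, jump=0, S_5=-4
t=5: S=-4, d=0, jump=2, S_6=-2
t=6: S=-2, d=2, jump=-2, S_7=-4
t=7: S=-4, d=3, jump=0, S_8=-4
t=8: S=-4, d=0, jump=2, S_9=-2
t=9: S=-2, d=2, jump=-2, S_10=-4
t=10: S=-4, d=0, jump=2, S_11=-2
t=11: S=-2, d=8, jump=0, S_12=-2
t=12: S=-2, d=0, jump=2, S_13=0
t=13: S=0, d=5, jump=0, S_14=0
t=14: S=0, d=2, jump=-2, S_15=-2
t=15: S=-2, d=6, jump=-3, S_16=-5
t=16: S=-5, d=2, jump=-2, S_17=-7
t=17: S=-7, d=9, jump=2, S_18=-5

13


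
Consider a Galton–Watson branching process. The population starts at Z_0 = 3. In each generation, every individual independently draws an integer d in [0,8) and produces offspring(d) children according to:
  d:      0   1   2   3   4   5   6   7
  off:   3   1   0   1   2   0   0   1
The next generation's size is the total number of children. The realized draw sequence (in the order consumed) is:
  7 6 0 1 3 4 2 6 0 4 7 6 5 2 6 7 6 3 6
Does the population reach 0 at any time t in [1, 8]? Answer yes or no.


yes

gen 0: Z_0=3, draws=[7, 6, 0], offspring=[1, 0, 3], Z_1=4
gen 1: Z_1=4, draws=[1, 3, 4, 2], offspring=[1, 1, 2, 0], Z_2=4
gen 2: Z_2=4, draws=[6, 0, 4, 7], offspring=[0, 3, 2, 1], Z_3=6
gen 3: Z_3=6, draws=[6, 5, 2, 6, 7, 6], offspring=[0, 0, 0, 0, 1, 0], Z_4=1
gen 4: Z_4=1, draws=[3], offspring=[1], Z_5=1
gen 5: Z_5=1, draws=[6], offspring=[0], Z_6=0
gen 6: Z_6=0, draws=[], offspring=[], Z_7=0
gen 7: Z_7=0, draws=[], offspring=[], Z_8=0
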